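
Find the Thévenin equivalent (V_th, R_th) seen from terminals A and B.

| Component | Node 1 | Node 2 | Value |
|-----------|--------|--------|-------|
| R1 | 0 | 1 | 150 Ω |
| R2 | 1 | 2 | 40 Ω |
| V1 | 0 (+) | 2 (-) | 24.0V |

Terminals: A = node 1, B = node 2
Step 1 — V_th is the open-circuit voltage V_A - V_B (nothing connected across the terminals).
Nodal analysis, taking node 2 as the 0 V reference.
Source V1 fixes V_0 = 24 V.
KCL at each unknown node (sum of currents leaving = 0; resistances in Ω):
  Node 1: (V_1 - 24)/150 + (V_1 - 0)/40 = 0
Collecting terms: 0.03167 × V_1 = 0.16  =>  V_1 = 5.053 V
V_th = V_1 - V_2 = 5.053 - 0 = 5.053 V
Step 2 — R_th: zero the source — replace V1 by a short circuit (node 2 merges into node 0) — and find the resistance seen between A (node 1) and B (node 0).
Reduce the network between node 1 (A) and node 0 (B) by series/parallel combination:
  Rp1 = R1 ‖ R2 (parallel, both between nodes 0 and 1) = 1/(1/150 + 1/40) = 31.58 Ω
R_th = 31.58 Ω

Final answer: V_th = 5.053 V, R_th = 31.58 Ω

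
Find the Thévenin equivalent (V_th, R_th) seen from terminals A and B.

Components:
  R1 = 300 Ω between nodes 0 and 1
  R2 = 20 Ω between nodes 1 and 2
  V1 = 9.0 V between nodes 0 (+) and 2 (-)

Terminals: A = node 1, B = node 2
Step 1 — V_th is the open-circuit voltage V_A - V_B (nothing connected across the terminals).
Nodal analysis, taking node 2 as the 0 V reference.
Source V1 fixes V_0 = 9 V.
KCL at each unknown node (sum of currents leaving = 0; resistances in Ω):
  Node 1: (V_1 - 9)/300 + (V_1 - 0)/20 = 0
Collecting terms: 0.05333 × V_1 = 0.03  =>  V_1 = 0.5625 V
V_th = V_1 - V_2 = 0.5625 - 0 = 0.5625 V
Step 2 — R_th: zero the source — replace V1 by a short circuit (node 2 merges into node 0) — and find the resistance seen between A (node 1) and B (node 0).
Reduce the network between node 1 (A) and node 0 (B) by series/parallel combination:
  Rp1 = R1 ‖ R2 (parallel, both between nodes 0 and 1) = 1/(1/300 + 1/20) = 18.75 Ω
R_th = 18.75 Ω

Final answer: V_th = 0.5625 V, R_th = 18.75 Ω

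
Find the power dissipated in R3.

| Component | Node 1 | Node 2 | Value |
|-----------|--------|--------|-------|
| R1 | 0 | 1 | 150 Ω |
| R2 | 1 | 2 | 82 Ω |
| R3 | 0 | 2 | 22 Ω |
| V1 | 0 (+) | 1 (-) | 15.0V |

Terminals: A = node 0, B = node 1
Nodal analysis, taking node 1 as the 0 V reference.
Source V1 fixes V_0 = 15 V.
KCL at each unknown node (sum of currents leaving = 0; resistances in Ω):
  Node 2: (V_2 - 0)/82 + (V_2 - 15)/22 = 0
Collecting terms: 0.05765 × V_2 = 0.6818  =>  V_2 = 11.83 V
I_R3 = (V_0 - V_2)/R3 = (15 - 11.83)/22 = 0.1442 A
P_R3 = I_R3² × R3 = (0.1442)² × 22 = 0.4577 W

Final answer: 0.4577 W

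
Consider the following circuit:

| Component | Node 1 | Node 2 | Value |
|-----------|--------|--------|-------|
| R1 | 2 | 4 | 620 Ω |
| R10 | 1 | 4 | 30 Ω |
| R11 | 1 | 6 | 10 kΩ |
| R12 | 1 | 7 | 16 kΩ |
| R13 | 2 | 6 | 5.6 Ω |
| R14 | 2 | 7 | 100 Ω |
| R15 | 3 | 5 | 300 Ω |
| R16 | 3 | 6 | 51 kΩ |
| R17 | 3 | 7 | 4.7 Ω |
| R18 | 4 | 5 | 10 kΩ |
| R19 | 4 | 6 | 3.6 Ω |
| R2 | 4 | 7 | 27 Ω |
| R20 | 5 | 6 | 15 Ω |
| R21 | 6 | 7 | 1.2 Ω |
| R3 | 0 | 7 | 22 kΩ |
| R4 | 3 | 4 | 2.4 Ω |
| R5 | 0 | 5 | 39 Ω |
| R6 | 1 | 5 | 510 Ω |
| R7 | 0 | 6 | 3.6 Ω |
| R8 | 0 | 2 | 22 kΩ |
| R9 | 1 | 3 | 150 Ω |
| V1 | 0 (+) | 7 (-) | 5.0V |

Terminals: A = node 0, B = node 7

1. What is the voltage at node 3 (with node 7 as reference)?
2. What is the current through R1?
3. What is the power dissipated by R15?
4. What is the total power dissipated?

Nodal analysis, taking node 7 as the 0 V reference.
Source V1 fixes V_0 = 5 V.
KCL at each unknown node (sum of currents leaving = 0; resistances in Ω):
  Node 1: (V_1 - V_5)/510 + (V_1 - V_3)/150 + (V_1 - V_4)/30 + (V_1 - V_6)/10000 + (V_1 - 0)/16000 = 0
  Node 2: (V_2 - V_4)/620 + (V_2 - 5)/22000 + (V_2 - V_6)/5.6 + (V_2 - 0)/100 = 0
  Node 3: (V_3 - V_4)/2.4 + (V_3 - V_1)/150 + (V_3 - V_5)/300 + (V_3 - V_6)/51000 + (V_3 - 0)/4.7 = 0
  Node 4: (V_4 - V_2)/620 + (V_4 - 0)/27 + (V_4 - V_3)/2.4 + (V_4 - V_1)/30 + (V_4 - V_5)/10000 + (V_4 - V_6)/3.6 = 0
  Node 5: (V_5 - 5)/39 + (V_5 - V_1)/510 + (V_5 - V_3)/300 + (V_5 - V_4)/10000 + (V_5 - V_6)/15 = 0
  Node 6: (V_6 - 5)/3.6 + (V_6 - V_1)/10000 + (V_6 - V_2)/5.6 + (V_6 - V_3)/51000 + (V_6 - V_4)/3.6 + (V_6 - V_5)/15 + (V_6 - 0)/1.2 = 0
Collecting terms (coefficients in siemens):
  0.04212·V_1 - 0.006667·V_3 - 0.03333·V_4 - 0.001961·V_5 - 0.0001·V_6 = 0
  0.1902·V_2 - 0.001613·V_4 - 0.1786·V_6 = 0.0002273
  0.6395·V_3 - 0.006667·V_1 - 0.4167·V_4 - 0.003333·V_5 - 0.00001961·V_6 = 0
  0.7665·V_4 - 0.03333·V_1 - 0.001613·V_2 - 0.4167·V_3 - 0.0001·V_5 - 0.2778·V_6 = 0
  0.0977·V_5 - 0.001961·V_1 - 0.003333·V_3 - 0.0001·V_4 - 0.06667·V_6 = 0.1282
  1.634·V_6 - 0.0001·V_1 - 0.1786·V_2 - 0.00001961·V_3 - 0.2778·V_4 - 0.06667·V_5 = 1.389
Solving these 6 simultaneous equations (Gaussian elimination) gives:
  V_1 = 0.7654 V, V_2 = 1.12 V, V_3 = 0.4995 V, V_4 = 0.737 V
  V_5 = 2.154 V, V_6 = 1.185 V
Part 1:
  Read off the nodal solution: V_3 = 0.4995 V
Part 2:
  I_R1 = (V_2 - V_4)/R1 = (1.12 - 0.737)/620 = 0.0006181 A
  Magnitude: I_R1 = 0.0006181 A
Part 3:
  I_R15 = (V_3 - V_5)/R15 = (0.4995 - 2.154)/300 = -0.005516 A
  P_R15 = I_R15² × R15 = (-0.005516)² × 300 = 0.009128 W
Part 4:
  Power in each resistor, P = (ΔV)²/R:
    P_R1 = (1.12 - 0.737)²/620 = 0.0002369 W
    P_R2 = (0.737 - 0)²/27 = 0.02012 W
    P_R3 = (5 - 0)²/22000 = 0.001136 W
    P_R4 = (0.4995 - 0.737)²/2.4 = 0.02351 W
    P_R5 = (5 - 2.154)²/39 = 0.2076 W
    P_R6 = (0.7654 - 2.154)²/510 = 0.003782 W
    P_R7 = (5 - 1.185)²/3.6 = 4.042 W
    P_R8 = (5 - 1.12)²/22000 = 0.0006842 W
    P_R9 = (0.7654 - 0.4995)²/150 = 0.0004713 W
    P_R10 = (0.7654 - 0.737)²/30 = 0.00002679 W
    P_R11 = (0.7654 - 1.185)²/10000 = 0.00001765 W
    P_R12 = (0.7654 - 0)²/16000 = 0.00003661 W
    P_R13 = (1.12 - 1.185)²/5.6 = 0.0007593 W
    P_R14 = (1.12 - 0)²/100 = 0.01255 W
    P_R15 = (0.4995 - 2.154)²/300 = 0.009128 W
    P_R16 = (0.4995 - 1.185)²/51000 = 0.000009227 W
    P_R17 = (0.4995 - 0)²/4.7 = 0.05309 W
    P_R18 = (0.737 - 2.154)²/10000 = 0.0002009 W
    P_R19 = (0.737 - 1.185)²/3.6 = 0.05586 W
    P_R20 = (2.154 - 1.185)²/15 = 0.06257 W
    P_R21 = (1.185 - 0)²/1.2 = 1.171 W
  P_total = P_R1 + P_R2 + P_R3 + P_R4 + P_R5 + P_R6 + P_R7 + P_R8 + P_R9 + P_R10 + P_R11 + P_R12 + P_R13 + P_R14 + P_R15 + P_R16 + P_R17 + P_R18 + P_R19 + P_R20 + P_R21 = 5.665 W

Final answers:
1. V_3 = 0.4995 V
2. I_R1 = 0.0006181 A
3. P_R15 = 0.009128 W
4. P_total = 5.665 W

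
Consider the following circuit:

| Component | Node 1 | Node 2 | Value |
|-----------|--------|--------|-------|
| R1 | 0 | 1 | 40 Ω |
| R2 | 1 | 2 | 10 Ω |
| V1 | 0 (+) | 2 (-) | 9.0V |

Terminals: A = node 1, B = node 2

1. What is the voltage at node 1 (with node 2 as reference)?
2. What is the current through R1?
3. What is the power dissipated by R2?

Nodal analysis, taking node 2 as the 0 V reference.
Source V1 fixes V_0 = 9 V.
KCL at each unknown node (sum of currents leaving = 0; resistances in Ω):
  Node 1: (V_1 - 9)/40 + (V_1 - 0)/10 = 0
Collecting terms: 0.125 × V_1 = 0.225  =>  V_1 = 1.8 V
Part 1:
  Read off the nodal solution: V_1 = 1.8 V
Part 2:
  I_R1 = (V_0 - V_1)/R1 = (9 - 1.8)/40 = 0.18 A
  Magnitude: I_R1 = 0.18 A
Part 3:
  I_R2 = (V_1 - V_2)/R2 = (1.8 - 0)/10 = 0.18 A
  P_R2 = I_R2² × R2 = (0.18)² × 10 = 0.324 W

Final answers:
1. V_1 = 1.8 V
2. I_R1 = 0.18 A
3. P_R2 = 0.324 W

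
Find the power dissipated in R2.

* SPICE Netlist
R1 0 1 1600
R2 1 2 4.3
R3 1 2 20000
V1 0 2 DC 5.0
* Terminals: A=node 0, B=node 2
Nodal analysis, taking node 2 as the 0 V reference.
Source V1 fixes V_0 = 5 V.
KCL at each unknown node (sum of currents leaving = 0; resistances in Ω):
  Node 1: (V_1 - 5)/1600 + (V_1 - 0)/4.3 + (V_1 - 0)/20000 = 0
Collecting terms: 0.2332 × V_1 = 0.003125  =>  V_1 = 0.0134 V
I_R2 = (V_1 - V_2)/R2 = (0.0134 - 0)/4.3 = 0.003116 A
P_R2 = I_R2² × R2 = (0.003116)² × 4.3 = 0.00004175 W

Final answer: 4.175e-05 W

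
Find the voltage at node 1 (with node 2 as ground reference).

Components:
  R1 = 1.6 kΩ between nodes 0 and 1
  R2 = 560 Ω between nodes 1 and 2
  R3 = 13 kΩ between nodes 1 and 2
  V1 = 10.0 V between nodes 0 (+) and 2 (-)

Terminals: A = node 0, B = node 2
Nodal analysis, taking node 2 as the 0 V reference.
Source V1 fixes V_0 = 10 V.
KCL at each unknown node (sum of currents leaving = 0; resistances in Ω):
  Node 1: (V_1 - 10)/1600 + (V_1 - 0)/560 + (V_1 - 0)/13000 = 0
Collecting terms: 0.002488 × V_1 = 0.00625  =>  V_1 = 2.512 V
The requested potential is V_1 = 2.512 V.

Final answer: V_1 = 2.512 V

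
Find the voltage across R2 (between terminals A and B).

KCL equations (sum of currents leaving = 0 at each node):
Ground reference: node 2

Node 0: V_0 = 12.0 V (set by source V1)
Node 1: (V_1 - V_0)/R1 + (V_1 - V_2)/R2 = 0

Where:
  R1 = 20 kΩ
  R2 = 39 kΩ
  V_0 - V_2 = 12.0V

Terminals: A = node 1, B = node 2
R1 and R2 are in series across V1 (node 0 → node 1 → node 2), and the output A–B is taken across R2, so this is a voltage divider.
Series current: I = V1/(R1 + R2) = 12/(20000 + 39000) = 12/59000 = 0.0002034 A
V_R2 = I × R2 = V1 × R2/(R1 + R2) = 12 × 39000/59000 = 7.932 V

Final answer: 7.932 V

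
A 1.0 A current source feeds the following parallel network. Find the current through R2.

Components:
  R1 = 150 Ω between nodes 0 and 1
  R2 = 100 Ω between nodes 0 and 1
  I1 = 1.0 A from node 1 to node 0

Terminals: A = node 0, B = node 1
All resistors sit directly between nodes 0 and 1, so they are in parallel and share one voltage V; the full source current 1 A splits among them.
1/R_par = 1/150 + 1/100 = 0.01667 S  =>  R_par = 60 Ω
V = I × R_par = 1 × 60 = 60 V
I_R2 = V/R2 = 60/100 = 0.6 A

Final answer: 0.6 A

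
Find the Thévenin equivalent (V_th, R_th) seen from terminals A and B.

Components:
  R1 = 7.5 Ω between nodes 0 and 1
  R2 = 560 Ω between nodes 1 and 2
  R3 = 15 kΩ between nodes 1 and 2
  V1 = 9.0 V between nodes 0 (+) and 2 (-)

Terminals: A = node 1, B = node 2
Step 1 — V_th is the open-circuit voltage V_A - V_B (nothing connected across the terminals).
Nodal analysis, taking node 2 as the 0 V reference.
Source V1 fixes V_0 = 9 V.
KCL at each unknown node (sum of currents leaving = 0; resistances in Ω):
  Node 1: (V_1 - 9)/7.5 + (V_1 - 0)/560 + (V_1 - 0)/15000 = 0
Collecting terms: 0.1352 × V_1 = 1.2  =>  V_1 = 8.877 V
V_th = V_1 - V_2 = 8.877 - 0 = 8.877 V
Step 2 — R_th: zero the source — replace V1 by a short circuit (node 2 merges into node 0) — and find the resistance seen between A (node 1) and B (node 0).
Reduce the network between node 1 (A) and node 0 (B) by series/parallel combination:
  Rp1 = R1 ‖ R2 ‖ R3 (parallel, all between nodes 0 and 1) = 1/(1/7.5 + 1/560 + 1/15000) = 7.397 Ω
R_th = 7.397 Ω

Final answer: V_th = 8.877 V, R_th = 7.397 Ω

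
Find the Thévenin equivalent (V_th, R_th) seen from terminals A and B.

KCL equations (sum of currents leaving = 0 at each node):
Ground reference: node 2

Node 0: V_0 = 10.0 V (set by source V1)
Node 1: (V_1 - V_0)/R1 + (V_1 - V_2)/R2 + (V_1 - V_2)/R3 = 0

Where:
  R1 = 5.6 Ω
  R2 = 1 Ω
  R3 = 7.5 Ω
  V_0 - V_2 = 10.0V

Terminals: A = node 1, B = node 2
Step 1 — V_th is the open-circuit voltage V_A - V_B (nothing connected across the terminals).
Nodal analysis, taking node 2 as the 0 V reference.
Source V1 fixes V_0 = 10 V.
KCL at each unknown node (sum of currents leaving = 0; resistances in Ω):
  Node 1: (V_1 - 10)/5.6 + (V_1 - 0)/1 + (V_1 - 0)/7.5 = 0
Collecting terms: 1.312 × V_1 = 1.786  =>  V_1 = 1.361 V
V_th = V_1 - V_2 = 1.361 - 0 = 1.361 V
Step 2 — R_th: zero the source — replace V1 by a short circuit (node 2 merges into node 0) — and find the resistance seen between A (node 1) and B (node 0).
Reduce the network between node 1 (A) and node 0 (B) by series/parallel combination:
  Rp1 = R1 ‖ R2 ‖ R3 (parallel, all between nodes 0 and 1) = 1/(1/5.6 + 1/1 + 1/7.5) = 0.7623 Ω
R_th = 0.7623 Ω

Final answer: V_th = 1.361 V, R_th = 0.7623 Ω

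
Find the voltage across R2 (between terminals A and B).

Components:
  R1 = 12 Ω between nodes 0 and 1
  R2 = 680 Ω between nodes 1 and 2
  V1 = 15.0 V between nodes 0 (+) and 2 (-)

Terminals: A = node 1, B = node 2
R1 and R2 are in series across V1 (node 0 → node 1 → node 2), and the output A–B is taken across R2, so this is a voltage divider.
Series current: I = V1/(R1 + R2) = 15/(12 + 680) = 15/692 = 0.02168 A
V_R2 = I × R2 = V1 × R2/(R1 + R2) = 15 × 680/692 = 14.74 V

Final answer: 14.74 V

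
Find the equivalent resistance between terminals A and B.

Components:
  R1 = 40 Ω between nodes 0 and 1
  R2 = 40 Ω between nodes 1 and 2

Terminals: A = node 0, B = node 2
Reduce the network between node 0 (A) and node 2 (B) by series/parallel combination:
  Rs1 = R1 + R2 (series, joined only at node 1) = 40 + 40 = 80 Ω
R_eq = 80 Ω

Final answer: 80 Ω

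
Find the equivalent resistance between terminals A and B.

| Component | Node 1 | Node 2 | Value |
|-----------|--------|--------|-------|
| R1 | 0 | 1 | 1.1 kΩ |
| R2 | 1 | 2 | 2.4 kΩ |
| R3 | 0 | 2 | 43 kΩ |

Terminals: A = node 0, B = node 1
Reduce the network between node 0 (A) and node 1 (B) by series/parallel combination:
  Rs1 = R3 + R2 (series, joined only at node 2) = 43000 + 2400 = 45400 Ω
  Rp1 = R1 ‖ Rs1 (parallel, both between nodes 0 and 1) = 1/(1/1100 + 1/45400) = 1074 Ω
R_eq = 1.074 kΩ

Final answer: 1.074 kΩ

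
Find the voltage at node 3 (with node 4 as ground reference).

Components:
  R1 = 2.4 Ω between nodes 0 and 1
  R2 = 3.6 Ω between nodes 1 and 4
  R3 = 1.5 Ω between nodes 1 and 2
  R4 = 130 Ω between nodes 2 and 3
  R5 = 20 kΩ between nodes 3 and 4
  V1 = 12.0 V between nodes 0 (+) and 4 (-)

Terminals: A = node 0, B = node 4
Nodal analysis, taking node 4 as the 0 V reference.
Source V1 fixes V_0 = 12 V.
KCL at each unknown node (sum of currents leaving = 0; resistances in Ω):
  Node 1: (V_1 - 12)/2.4 + (V_1 - 0)/3.6 + (V_1 - V_2)/1.5 = 0
  Node 2: (V_2 - V_1)/1.5 + (V_2 - V_3)/130 = 0
  Node 3: (V_3 - V_2)/130 + (V_3 - 0)/20000 = 0
Collecting terms (coefficients in siemens):
  1.361·V_1 - 0.6667·V_2 = 5
  0.6744·V_2 - 0.6667·V_1 - 0.007692·V_3 = 0
  0.007742·V_3 - 0.007692·V_2 = 0
Solving these 3 simultaneous equations (Gaussian elimination) gives:
  V_1 = 7.199 V, V_2 = 7.199 V, V_3 = 7.152 V
The requested potential is V_3 = 7.152 V.

Final answer: V_3 = 7.152 V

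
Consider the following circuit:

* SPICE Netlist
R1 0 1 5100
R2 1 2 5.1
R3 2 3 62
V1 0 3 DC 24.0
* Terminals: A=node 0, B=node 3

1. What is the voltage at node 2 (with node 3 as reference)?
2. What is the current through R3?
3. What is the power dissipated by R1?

Nodal analysis, taking node 3 as the 0 V reference.
Source V1 fixes V_0 = 24 V.
KCL at each unknown node (sum of currents leaving = 0; resistances in Ω):
  Node 1: (V_1 - 24)/5100 + (V_1 - V_2)/5.1 = 0
  Node 2: (V_2 - V_1)/5.1 + (V_2 - 0)/62 = 0
Collecting terms (coefficients in siemens):
  0.1963·V_1 - 0.1961·V_2 = 0.004706
  0.2122·V_2 - 0.1961·V_1 = 0
Determinant D = (0.1963)(0.2122) - (-0.1961)(-0.1961) = 0.003204
V_1 = [(0.004706)(0.2122) - (-0.1961)(0)]/D = 0.3117 V
V_2 = [(0.1963)(0) - (0.004706)(-0.1961)]/D = 0.288 V
Part 1:
  Read off the nodal solution: V_2 = 0.288 V
Part 2:
  I_R3 = (V_2 - V_3)/R3 = (0.288 - 0)/62 = 0.004645 A
  Magnitude: I_R3 = 0.004645 A
Part 3:
  I_R1 = (V_0 - V_1)/R1 = (24 - 0.3117)/5100 = 0.004645 A
  P_R1 = I_R1² × R1 = (0.004645)² × 5100 = 0.11 W

Final answers:
1. V_2 = 0.288 V
2. I_R3 = 0.004645 A
3. P_R1 = 0.11 W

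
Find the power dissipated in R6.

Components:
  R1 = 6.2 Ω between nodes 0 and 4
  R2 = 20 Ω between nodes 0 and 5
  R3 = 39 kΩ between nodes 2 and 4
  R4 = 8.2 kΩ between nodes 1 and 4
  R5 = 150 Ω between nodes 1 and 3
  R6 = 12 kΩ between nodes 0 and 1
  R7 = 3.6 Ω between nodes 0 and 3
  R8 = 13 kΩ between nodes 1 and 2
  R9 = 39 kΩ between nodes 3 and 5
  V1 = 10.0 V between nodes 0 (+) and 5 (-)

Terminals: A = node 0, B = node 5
Nodal analysis, taking node 5 as the 0 V reference.
Source V1 fixes V_0 = 10 V.
KCL at each unknown node (sum of currents leaving = 0; resistances in Ω):
  Node 1: (V_1 - V_4)/8200 + (V_1 - V_3)/150 + (V_1 - 10)/12000 + (V_1 - V_2)/13000 = 0
  Node 2: (V_2 - V_4)/39000 + (V_2 - V_1)/13000 = 0
  Node 3: (V_3 - V_1)/150 + (V_3 - 10)/3.6 + (V_3 - 0)/39000 = 0
  Node 4: (V_4 - 10)/6.2 + (V_4 - V_2)/39000 + (V_4 - V_1)/8200 = 0
Collecting terms (coefficients in siemens):
  0.006949·V_1 - 0.00007692·V_2 - 0.006667·V_3 - 0.000122·V_4 = 0.0008333
  0.0001026·V_2 - 0.00007692·V_1 - 0.00002564·V_4 = 0
  0.2845·V_3 - 0.006667·V_1 = 2.778
  0.1614·V_4 - 0.000122·V_1 - 0.00002564·V_2 = 1.613
Solving these 4 simultaneous equations (Gaussian elimination) gives:
  V_1 = 9.999 V, V_2 = 9.999 V, V_3 = 9.999 V, V_4 = 10 V
I_R6 = (V_0 - V_1)/R6 = (10 - 9.999)/12000 = 0.00000007435 A
P_R6 = I_R6² × R6 = (0.00000007435)² × 12000 = 0.00000000006634 W

Final answer: 6.634e-11 W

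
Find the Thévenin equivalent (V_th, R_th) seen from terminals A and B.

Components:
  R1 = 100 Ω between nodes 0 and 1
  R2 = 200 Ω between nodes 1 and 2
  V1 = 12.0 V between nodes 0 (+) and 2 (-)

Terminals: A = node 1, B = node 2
Step 1 — V_th is the open-circuit voltage V_A - V_B (nothing connected across the terminals).
Nodal analysis, taking node 2 as the 0 V reference.
Source V1 fixes V_0 = 12 V.
KCL at each unknown node (sum of currents leaving = 0; resistances in Ω):
  Node 1: (V_1 - 12)/100 + (V_1 - 0)/200 = 0
Collecting terms: 0.015 × V_1 = 0.12  =>  V_1 = 8 V
V_th = V_1 - V_2 = 8 - 0 = 8 V
Step 2 — R_th: zero the source — replace V1 by a short circuit (node 2 merges into node 0) — and find the resistance seen between A (node 1) and B (node 0).
Reduce the network between node 1 (A) and node 0 (B) by series/parallel combination:
  Rp1 = R1 ‖ R2 (parallel, both between nodes 0 and 1) = 1/(1/100 + 1/200) = 66.67 Ω
R_th = 66.67 Ω

Final answer: V_th = 8 V, R_th = 66.67 Ω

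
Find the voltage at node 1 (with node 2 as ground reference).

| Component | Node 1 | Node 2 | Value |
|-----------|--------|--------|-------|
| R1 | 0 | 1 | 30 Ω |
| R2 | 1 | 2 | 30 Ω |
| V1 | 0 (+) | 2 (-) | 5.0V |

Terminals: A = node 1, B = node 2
Nodal analysis, taking node 2 as the 0 V reference.
Source V1 fixes V_0 = 5 V.
KCL at each unknown node (sum of currents leaving = 0; resistances in Ω):
  Node 1: (V_1 - 5)/30 + (V_1 - 0)/30 = 0
Collecting terms: 0.06667 × V_1 = 0.1667  =>  V_1 = 2.5 V
The requested potential is V_1 = 2.5 V.

Final answer: V_1 = 2.5 V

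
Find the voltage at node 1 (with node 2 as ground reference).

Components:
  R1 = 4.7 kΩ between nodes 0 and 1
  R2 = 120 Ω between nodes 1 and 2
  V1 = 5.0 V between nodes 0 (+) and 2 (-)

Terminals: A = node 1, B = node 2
Nodal analysis, taking node 2 as the 0 V reference.
Source V1 fixes V_0 = 5 V.
KCL at each unknown node (sum of currents leaving = 0; resistances in Ω):
  Node 1: (V_1 - 5)/4700 + (V_1 - 0)/120 = 0
Collecting terms: 0.008546 × V_1 = 0.001064  =>  V_1 = 0.1245 V
The requested potential is V_1 = 0.1245 V.

Final answer: V_1 = 0.1245 V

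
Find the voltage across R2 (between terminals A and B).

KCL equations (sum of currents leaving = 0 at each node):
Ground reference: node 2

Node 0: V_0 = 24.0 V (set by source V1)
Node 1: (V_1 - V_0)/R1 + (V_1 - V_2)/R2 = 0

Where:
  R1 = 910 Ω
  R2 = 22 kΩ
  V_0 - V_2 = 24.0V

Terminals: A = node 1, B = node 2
R1 and R2 are in series across V1 (node 0 → node 1 → node 2), and the output A–B is taken across R2, so this is a voltage divider.
Series current: I = V1/(R1 + R2) = 24/(910 + 22000) = 24/22910 = 0.001048 A
V_R2 = I × R2 = V1 × R2/(R1 + R2) = 24 × 22000/22910 = 23.05 V

Final answer: 23.05 V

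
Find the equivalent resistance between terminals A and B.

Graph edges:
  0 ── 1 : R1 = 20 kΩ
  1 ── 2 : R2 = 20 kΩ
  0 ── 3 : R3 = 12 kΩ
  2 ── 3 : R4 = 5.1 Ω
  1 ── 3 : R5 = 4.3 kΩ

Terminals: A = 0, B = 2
The network is not a plain series/parallel combination. Inject a 1 A test current into terminal A (node 0) and return it from terminal B (node 2); then R_eq = V_A / (1 A).
Nodal analysis, taking node 2 as the 0 V reference.
Current source I_test pushes 1 A into node 0 and draws it out of node 2.
KCL at each unknown node (sum of currents leaving = 0; resistances in Ω):
  Node 0: (V_0 - V_1)/20000 + (V_0 - V_3)/12000 - 1 = 0
  Node 1: (V_1 - V_0)/20000 + (V_1 - 0)/20000 + (V_1 - V_3)/4300 = 0
  Node 3: (V_3 - V_0)/12000 + (V_3 - V_1)/4300 + (V_3 - 0)/5.1 = 0
Collecting terms (coefficients in siemens):
  0.0001333·V_0 - 0.00005·V_1 - 0.00008333·V_3 = 1
  0.0003326·V_1 - 0.00005·V_0 - 0.0002326·V_3 = 0
  0.1964·V_3 - 0.00008333·V_0 - 0.0002326·V_1 = 0
Solving these 3 simultaneous equations (Gaussian elimination) gives:
  V_0 = 7953 V, V_1 = 1199 V, V_3 = 4.794 V
R_eq = V_0 / 1 A = 7953 Ω = 7.953 kΩ

Final answer: 7.953 kΩ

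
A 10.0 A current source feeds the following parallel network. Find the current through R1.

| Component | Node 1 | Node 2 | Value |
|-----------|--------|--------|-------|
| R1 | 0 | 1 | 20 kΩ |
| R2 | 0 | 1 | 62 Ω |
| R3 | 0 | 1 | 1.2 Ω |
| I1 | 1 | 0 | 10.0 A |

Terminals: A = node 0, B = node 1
All resistors sit directly between nodes 0 and 1, so they are in parallel and share one voltage V; the full source current 10 A splits among them.
1/R_par = 1/20000 + 1/62 + 1/1.2 = 0.8495 S  =>  R_par = 1.177 Ω
V = I × R_par = 10 × 1.177 = 11.77 V
I_R1 = V/R1 = 11.77/20000 = 0.0005886 A

Final answer: 0.0005886 A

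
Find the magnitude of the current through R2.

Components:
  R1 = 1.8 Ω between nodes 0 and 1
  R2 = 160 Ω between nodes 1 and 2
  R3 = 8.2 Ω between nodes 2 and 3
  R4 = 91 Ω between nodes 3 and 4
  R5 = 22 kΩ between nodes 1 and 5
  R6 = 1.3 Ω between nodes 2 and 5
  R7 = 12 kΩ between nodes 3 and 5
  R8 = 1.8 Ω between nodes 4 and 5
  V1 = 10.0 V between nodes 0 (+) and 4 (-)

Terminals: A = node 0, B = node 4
Nodal analysis, taking node 4 as the 0 V reference.
Source V1 fixes V_0 = 10 V.
KCL at each unknown node (sum of currents leaving = 0; resistances in Ω):
  Node 1: (V_1 - 10)/1.8 + (V_1 - V_2)/160 + (V_1 - V_5)/22000 = 0
  Node 2: (V_2 - V_1)/160 + (V_2 - V_3)/8.2 + (V_2 - V_5)/1.3 = 0
  Node 3: (V_3 - V_2)/8.2 + (V_3 - 0)/91 + (V_3 - V_5)/12000 = 0
  Node 5: (V_5 - V_1)/22000 + (V_5 - V_2)/1.3 + (V_5 - V_3)/12000 + (V_5 - 0)/1.8 = 0
Collecting terms (coefficients in siemens):
  0.5619·V_1 - 0.00625·V_2 - 0.00004545·V_5 = 5.556
  0.8974·V_2 - 0.00625·V_1 - 0.122·V_3 - 0.7692·V_5 = 0
  0.133·V_3 - 0.122·V_2 - 0.00008333·V_5 = 0
  1.325·V_5 - 0.00004545·V_1 - 0.7692·V_2 - 0.00008333·V_3 = 0
Solving these 4 simultaneous equations (Gaussian elimination) gives:
  V_1 = 9.89 V, V_2 = 0.1831 V, V_3 = 0.168 V, V_5 = 0.1067 V
I_R2 = (V_1 - V_2)/R2 = (9.89 - 0.1831)/160 = 0.06067 A
|I_R2| = 0.06067 A

Final answer: |I_R2| = 0.06067 A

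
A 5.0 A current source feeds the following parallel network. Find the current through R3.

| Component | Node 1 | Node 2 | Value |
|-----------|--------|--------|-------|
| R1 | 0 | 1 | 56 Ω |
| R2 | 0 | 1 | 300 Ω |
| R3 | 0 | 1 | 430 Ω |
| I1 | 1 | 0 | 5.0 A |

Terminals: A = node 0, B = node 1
All resistors sit directly between nodes 0 and 1, so they are in parallel and share one voltage V; the full source current 5 A splits among them.
1/R_par = 1/56 + 1/300 + 1/430 = 0.02352 S  =>  R_par = 42.52 Ω
V = I × R_par = 5 × 42.52 = 212.6 V
I_R3 = V/R3 = 212.6/430 = 0.4945 A

Final answer: 0.4945 A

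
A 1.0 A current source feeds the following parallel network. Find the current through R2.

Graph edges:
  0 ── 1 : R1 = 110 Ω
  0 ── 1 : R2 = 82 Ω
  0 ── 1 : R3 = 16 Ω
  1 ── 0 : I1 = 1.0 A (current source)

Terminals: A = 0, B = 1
All resistors sit directly between nodes 0 and 1, so they are in parallel and share one voltage V; the full source current 1 A splits among them.
1/R_par = 1/110 + 1/82 + 1/16 = 0.08379 S  =>  R_par = 11.94 Ω
V = I × R_par = 1 × 11.94 = 11.94 V
I_R2 = V/R2 = 11.94/82 = 0.1456 A

Final answer: 0.1456 A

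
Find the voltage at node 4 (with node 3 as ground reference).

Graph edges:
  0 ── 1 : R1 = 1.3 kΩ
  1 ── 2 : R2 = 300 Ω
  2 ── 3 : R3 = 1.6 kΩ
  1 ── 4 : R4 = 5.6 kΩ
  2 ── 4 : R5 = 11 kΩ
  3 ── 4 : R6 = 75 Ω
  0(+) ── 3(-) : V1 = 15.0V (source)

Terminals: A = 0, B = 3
Nodal analysis, taking node 3 as the 0 V reference.
Source V1 fixes V_0 = 15 V.
KCL at each unknown node (sum of currents leaving = 0; resistances in Ω):
  Node 1: (V_1 - 15)/1300 + (V_1 - V_2)/300 + (V_1 - V_4)/5600 = 0
  Node 2: (V_2 - V_1)/300 + (V_2 - 0)/1600 + (V_2 - V_4)/11000 = 0
  Node 4: (V_4 - V_1)/5600 + (V_4 - V_2)/11000 + (V_4 - 0)/75 = 0
Collecting terms (coefficients in siemens):
  0.004281·V_1 - 0.003333·V_2 - 0.0001786·V_4 = 0.01154
  0.004049·V_2 - 0.003333·V_1 - 0.00009091·V_4 = 0
  0.0136·V_4 - 0.0001786·V_1 - 0.00009091·V_2 = 0
Solving these 3 simultaneous equations (Gaussian elimination) gives:
  V_1 = 7.53 V, V_2 = 6.201 V, V_4 = 0.1403 V
The requested potential is V_4 = 0.1403 V.

Final answer: V_4 = 0.1403 V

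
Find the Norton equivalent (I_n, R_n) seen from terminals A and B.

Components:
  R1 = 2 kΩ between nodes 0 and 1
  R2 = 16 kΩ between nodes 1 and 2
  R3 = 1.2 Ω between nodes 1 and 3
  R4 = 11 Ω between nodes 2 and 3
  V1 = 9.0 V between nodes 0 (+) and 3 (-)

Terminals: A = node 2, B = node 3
Find the Thévenin equivalent first; then I_n = V_th/R_th and R_n = R_th.
Step 1 — V_th is the open-circuit voltage V_A - V_B (nothing connected across the terminals).
Nodal analysis, taking node 3 as the 0 V reference.
Source V1 fixes V_0 = 9 V.
KCL at each unknown node (sum of currents leaving = 0; resistances in Ω):
  Node 1: (V_1 - 9)/2000 + (V_1 - V_2)/16000 + (V_1 - 0)/1.2 = 0
  Node 2: (V_2 - V_1)/16000 + (V_2 - 0)/11 = 0
Collecting terms (coefficients in siemens):
  0.8339·V_1 - 0.0000625·V_2 = 0.0045
  0.09097·V_2 - 0.0000625·V_1 = 0
Determinant D = (0.8339)(0.09097) - (-0.0000625)(-0.0000625) = 0.07586
V_1 = [(0.0045)(0.09097) - (-0.0000625)(0)]/D = 0.005396 V
V_2 = [(0.8339)(0) - (0.0045)(-0.0000625)]/D = 0.000003707 V
V_th = V_2 - V_3 = 0.000003707 - 0 = 0.000003707 V
Step 2 — R_th: zero the source — replace V1 by a short circuit (node 3 merges into node 0) — and find the resistance seen between A (node 2) and B (node 0).
Reduce the network between node 2 (A) and node 0 (B) by series/parallel combination:
  Rp1 = R1 ‖ R3 (parallel, both between nodes 0 and 1) = 1/(1/2000 + 1/1.2) = 1.199 Ω
  Rs1 = R2 + Rp1 (series, joined only at node 1) = 16000 + 1.199 = 16000 Ω
  Rp2 = R4 ‖ Rs1 (parallel, both between nodes 0 and 2) = 1/(1/11 + 1/16000) = 10.99 Ω
R_th = 10.99 Ω
I_n = V_th/R_th = 0.000003707/10.99 = 0.0000003373 A, and R_n = R_th = 10.99 Ω

Final answer: I_n = 3.373e-07 A, R_n = 10.99 Ω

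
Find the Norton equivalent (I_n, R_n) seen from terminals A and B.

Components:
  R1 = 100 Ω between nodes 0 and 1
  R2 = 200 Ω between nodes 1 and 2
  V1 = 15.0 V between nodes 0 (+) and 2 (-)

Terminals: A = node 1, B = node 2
Find the Thévenin equivalent first; then I_n = V_th/R_th and R_n = R_th.
Step 1 — V_th is the open-circuit voltage V_A - V_B (nothing connected across the terminals).
Nodal analysis, taking node 2 as the 0 V reference.
Source V1 fixes V_0 = 15 V.
KCL at each unknown node (sum of currents leaving = 0; resistances in Ω):
  Node 1: (V_1 - 15)/100 + (V_1 - 0)/200 = 0
Collecting terms: 0.015 × V_1 = 0.15  =>  V_1 = 10 V
V_th = V_1 - V_2 = 10 - 0 = 10 V
Step 2 — R_th: zero the source — replace V1 by a short circuit (node 2 merges into node 0) — and find the resistance seen between A (node 1) and B (node 0).
Reduce the network between node 1 (A) and node 0 (B) by series/parallel combination:
  Rp1 = R1 ‖ R2 (parallel, both between nodes 0 and 1) = 1/(1/100 + 1/200) = 66.67 Ω
R_th = 66.67 Ω
I_n = V_th/R_th = 10/66.67 = 0.15 A, and R_n = R_th = 66.67 Ω

Final answer: I_n = 0.15 A, R_n = 66.67 Ω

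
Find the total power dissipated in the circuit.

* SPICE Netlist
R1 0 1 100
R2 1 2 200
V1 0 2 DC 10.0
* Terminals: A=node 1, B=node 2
Nodal analysis, taking node 2 as the 0 V reference.
Source V1 fixes V_0 = 10 V.
KCL at each unknown node (sum of currents leaving = 0; resistances in Ω):
  Node 1: (V_1 - 10)/100 + (V_1 - 0)/200 = 0
Collecting terms: 0.015 × V_1 = 0.1  =>  V_1 = 6.667 V
Power in each resistor, P = (ΔV)²/R:
  P_R1 = (10 - 6.667)²/100 = 0.1111 W
  P_R2 = (6.667 - 0)²/200 = 0.2222 W
P_total = P_R1 + P_R2 = 0.3333 W

Final answer: 0.3333 W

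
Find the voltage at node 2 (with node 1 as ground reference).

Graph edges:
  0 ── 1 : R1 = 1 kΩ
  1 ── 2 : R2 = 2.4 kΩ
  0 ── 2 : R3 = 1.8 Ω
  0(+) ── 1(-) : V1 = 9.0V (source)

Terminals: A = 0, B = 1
Nodal analysis, taking node 1 as the 0 V reference.
Source V1 fixes V_0 = 9 V.
KCL at each unknown node (sum of currents leaving = 0; resistances in Ω):
  Node 2: (V_2 - 0)/2400 + (V_2 - 9)/1.8 = 0
Collecting terms: 0.556 × V_2 = 5  =>  V_2 = 8.993 V
The requested potential is V_2 = 8.993 V.

Final answer: V_2 = 8.993 V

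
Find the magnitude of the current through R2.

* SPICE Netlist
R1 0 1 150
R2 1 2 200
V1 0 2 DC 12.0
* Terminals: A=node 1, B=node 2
Nodal analysis, taking node 2 as the 0 V reference.
Source V1 fixes V_0 = 12 V.
KCL at each unknown node (sum of currents leaving = 0; resistances in Ω):
  Node 1: (V_1 - 12)/150 + (V_1 - 0)/200 = 0
Collecting terms: 0.01167 × V_1 = 0.08  =>  V_1 = 6.857 V
I_R2 = (V_1 - V_2)/R2 = (6.857 - 0)/200 = 0.03429 A
|I_R2| = 0.03429 A

Final answer: |I_R2| = 0.03429 A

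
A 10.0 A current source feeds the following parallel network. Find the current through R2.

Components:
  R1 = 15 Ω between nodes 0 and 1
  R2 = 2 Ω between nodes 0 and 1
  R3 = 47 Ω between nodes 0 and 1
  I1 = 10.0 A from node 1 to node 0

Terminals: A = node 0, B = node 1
All resistors sit directly between nodes 0 and 1, so they are in parallel and share one voltage V; the full source current 10 A splits among them.
1/R_par = 1/15 + 1/2 + 1/47 = 0.5879 S  =>  R_par = 1.701 Ω
V = I × R_par = 10 × 1.701 = 17.01 V
I_R2 = V/R2 = 17.01/2 = 8.504 A

Final answer: 8.504 A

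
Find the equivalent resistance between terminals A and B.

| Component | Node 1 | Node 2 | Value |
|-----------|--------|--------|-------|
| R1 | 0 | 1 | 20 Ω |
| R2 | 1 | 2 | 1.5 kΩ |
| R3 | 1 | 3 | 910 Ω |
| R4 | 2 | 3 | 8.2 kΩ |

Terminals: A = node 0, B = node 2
Reduce the network between node 0 (A) and node 2 (B) by series/parallel combination:
  Rs1 = R3 + R4 (series, joined only at node 3) = 910 + 8200 = 9110 Ω
  Rp1 = R2 ‖ Rs1 (parallel, both between nodes 1 and 2) = 1/(1/1500 + 1/9110) = 1288 Ω
  Rs2 = R1 + Rp1 (series, joined only at node 1) = 20 + 1288 = 1308 Ω
R_eq = 1.308 kΩ

Final answer: 1.308 kΩ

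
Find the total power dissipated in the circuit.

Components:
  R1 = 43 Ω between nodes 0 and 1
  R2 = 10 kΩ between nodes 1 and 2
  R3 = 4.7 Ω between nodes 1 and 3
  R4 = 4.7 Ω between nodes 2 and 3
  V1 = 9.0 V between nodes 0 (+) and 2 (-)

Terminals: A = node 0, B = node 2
Nodal analysis, taking node 2 as the 0 V reference.
Source V1 fixes V_0 = 9 V.
KCL at each unknown node (sum of currents leaving = 0; resistances in Ω):
  Node 1: (V_1 - 9)/43 + (V_1 - 0)/10000 + (V_1 - V_3)/4.7 = 0
  Node 3: (V_3 - V_1)/4.7 + (V_3 - 0)/4.7 = 0
Collecting terms (coefficients in siemens):
  0.2361·V_1 - 0.2128·V_3 = 0.2093
  0.4255·V_3 - 0.2128·V_1 = 0
Determinant D = (0.2361)(0.4255) - (-0.2128)(-0.2128) = 0.05521
V_1 = [(0.2093)(0.4255) - (-0.2128)(0)]/D = 1.613 V
V_3 = [(0.2361)(0) - (0.2093)(-0.2128)]/D = 0.8066 V
Power in each resistor, P = (ΔV)²/R:
  P_R1 = (9 - 1.613)²/43 = 1.269 W
  P_R2 = (1.613 - 0)²/10000 = 0.0002603 W
  P_R3 = (1.613 - 0.8066)²/4.7 = 0.1384 W
  P_R4 = (0 - 0.8066)²/4.7 = 0.1384 W
P_total = P_R1 + P_R2 + P_R3 + P_R4 = 1.546 W

Final answer: 1.546 W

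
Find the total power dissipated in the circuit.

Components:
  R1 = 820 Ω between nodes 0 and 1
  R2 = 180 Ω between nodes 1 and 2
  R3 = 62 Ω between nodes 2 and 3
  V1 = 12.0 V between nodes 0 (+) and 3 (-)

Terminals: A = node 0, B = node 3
Nodal analysis, taking node 3 as the 0 V reference.
Source V1 fixes V_0 = 12 V.
KCL at each unknown node (sum of currents leaving = 0; resistances in Ω):
  Node 1: (V_1 - 12)/820 + (V_1 - V_2)/180 = 0
  Node 2: (V_2 - V_1)/180 + (V_2 - 0)/62 = 0
Collecting terms (coefficients in siemens):
  0.006775·V_1 - 0.005556·V_2 = 0.01463
  0.02168·V_2 - 0.005556·V_1 = 0
Determinant D = (0.006775)(0.02168) - (-0.005556)(-0.005556) = 0.0001161
V_1 = [(0.01463)(0.02168) - (-0.005556)(0)]/D = 2.734 V
V_2 = [(0.006775)(0) - (0.01463)(-0.005556)]/D = 0.7006 V
Power in each resistor, P = (ΔV)²/R:
  P_R1 = (12 - 2.734)²/820 = 0.1047 W
  P_R2 = (2.734 - 0.7006)²/180 = 0.02298 W
  P_R3 = (0.7006 - 0)²/62 = 0.007916 W
P_total = P_R1 + P_R2 + P_R3 = 0.1356 W

Final answer: 0.1356 W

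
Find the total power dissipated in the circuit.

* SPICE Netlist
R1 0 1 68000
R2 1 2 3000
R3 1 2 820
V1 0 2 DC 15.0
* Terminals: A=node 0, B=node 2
Nodal analysis, taking node 2 as the 0 V reference.
Source V1 fixes V_0 = 15 V.
KCL at each unknown node (sum of currents leaving = 0; resistances in Ω):
  Node 1: (V_1 - 15)/68000 + (V_1 - 0)/3000 + (V_1 - 0)/820 = 0
Collecting terms: 0.001568 × V_1 = 0.0002206  =>  V_1 = 0.1407 V
Power in each resistor, P = (ΔV)²/R:
  P_R1 = (15 - 0.1407)²/68000 = 0.003247 W
  P_R2 = (0.1407 - 0)²/3000 = 0.000006601 W
  P_R3 = (0.1407 - 0)²/820 = 0.00002415 W
P_total = P_R1 + P_R2 + P_R3 = 0.003278 W

Final answer: 0.003278 W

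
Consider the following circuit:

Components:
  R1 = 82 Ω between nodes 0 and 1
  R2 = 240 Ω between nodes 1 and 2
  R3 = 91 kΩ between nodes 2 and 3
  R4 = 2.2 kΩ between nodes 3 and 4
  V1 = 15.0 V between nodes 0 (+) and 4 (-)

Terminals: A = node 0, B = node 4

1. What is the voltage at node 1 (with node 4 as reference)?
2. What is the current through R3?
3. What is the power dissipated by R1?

Nodal analysis, taking node 4 as the 0 V reference.
Source V1 fixes V_0 = 15 V.
KCL at each unknown node (sum of currents leaving = 0; resistances in Ω):
  Node 1: (V_1 - 15)/82 + (V_1 - V_2)/240 = 0
  Node 2: (V_2 - V_1)/240 + (V_2 - V_3)/91000 = 0
  Node 3: (V_3 - V_2)/91000 + (V_3 - 0)/2200 = 0
Collecting terms (coefficients in siemens):
  0.01636·V_1 - 0.004167·V_2 = 0.1829
  0.004178·V_2 - 0.004167·V_1 - 0.00001099·V_3 = 0
  0.0004655·V_3 - 0.00001099·V_2 = 0
Solving these 3 simultaneous equations (Gaussian elimination) gives:
  V_1 = 14.99 V, V_2 = 14.95 V, V_3 = 0.3529 V
Part 1:
  Read off the nodal solution: V_1 = 14.99 V
Part 2:
  I_R3 = (V_2 - V_3)/R3 = (14.95 - 0.3529)/91000 = 0.0001604 A
  Magnitude: I_R3 = 0.0001604 A
Part 3:
  I_R1 = (V_0 - V_1)/R1 = (15 - 14.99)/82 = 0.0001604 A
  P_R1 = I_R1² × R1 = (0.0001604)² × 82 = 0.000002109 W

Final answers:
1. V_1 = 14.99 V
2. I_R3 = 0.0001604 A
3. P_R1 = 2.109e-06 W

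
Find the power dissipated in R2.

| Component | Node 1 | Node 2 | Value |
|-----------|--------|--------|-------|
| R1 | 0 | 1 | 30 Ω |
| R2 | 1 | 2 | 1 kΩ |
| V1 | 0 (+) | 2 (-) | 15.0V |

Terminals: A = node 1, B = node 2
Nodal analysis, taking node 2 as the 0 V reference.
Source V1 fixes V_0 = 15 V.
KCL at each unknown node (sum of currents leaving = 0; resistances in Ω):
  Node 1: (V_1 - 15)/30 + (V_1 - 0)/1000 = 0
Collecting terms: 0.03433 × V_1 = 0.5  =>  V_1 = 14.56 V
I_R2 = (V_1 - V_2)/R2 = (14.56 - 0)/1000 = 0.01456 A
P_R2 = I_R2² × R2 = (0.01456)² × 1000 = 0.2121 W

Final answer: 0.2121 W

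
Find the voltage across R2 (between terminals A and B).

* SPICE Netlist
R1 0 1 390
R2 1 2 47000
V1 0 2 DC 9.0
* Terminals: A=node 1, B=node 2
R1 and R2 are in series across V1 (node 0 → node 1 → node 2), and the output A–B is taken across R2, so this is a voltage divider.
Series current: I = V1/(R1 + R2) = 9/(390 + 47000) = 9/47390 = 0.0001899 A
V_R2 = I × R2 = V1 × R2/(R1 + R2) = 9 × 47000/47390 = 8.926 V

Final answer: 8.926 V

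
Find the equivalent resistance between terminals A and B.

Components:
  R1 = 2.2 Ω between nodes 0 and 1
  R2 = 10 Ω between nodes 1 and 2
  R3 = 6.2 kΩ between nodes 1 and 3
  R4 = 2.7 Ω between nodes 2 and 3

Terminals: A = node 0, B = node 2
Reduce the network between node 0 (A) and node 2 (B) by series/parallel combination:
  Rs1 = R3 + R4 (series, joined only at node 3) = 6200 + 2.7 = 6203 Ω
  Rp1 = R2 ‖ Rs1 (parallel, both between nodes 1 and 2) = 1/(1/10 + 1/6203) = 9.984 Ω
  Rs2 = R1 + Rp1 (series, joined only at node 1) = 2.2 + 9.984 = 12.18 Ω
R_eq = 12.18 Ω

Final answer: 12.18 Ω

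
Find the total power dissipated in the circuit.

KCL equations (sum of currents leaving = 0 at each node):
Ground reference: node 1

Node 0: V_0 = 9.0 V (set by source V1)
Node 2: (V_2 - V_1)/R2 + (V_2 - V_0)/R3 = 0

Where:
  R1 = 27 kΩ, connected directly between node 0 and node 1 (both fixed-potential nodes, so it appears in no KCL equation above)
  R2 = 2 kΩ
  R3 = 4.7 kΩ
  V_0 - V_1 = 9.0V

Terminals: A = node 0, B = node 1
Nodal analysis, taking node 1 as the 0 V reference.
Source V1 fixes V_0 = 9 V.
KCL at each unknown node (sum of currents leaving = 0; resistances in Ω):
  Node 2: (V_2 - 0)/2000 + (V_2 - 9)/4700 = 0
Collecting terms: 0.0007128 × V_2 = 0.001915  =>  V_2 = 2.687 V
Power in each resistor, P = (ΔV)²/R:
  P_R1 = (9 - 0)²/27000 = 0.003 W
  P_R2 = (0 - 2.687)²/2000 = 0.003609 W
  P_R3 = (9 - 2.687)²/4700 = 0.008481 W
P_total = P_R1 + P_R2 + P_R3 = 0.01509 W

Final answer: 0.01509 W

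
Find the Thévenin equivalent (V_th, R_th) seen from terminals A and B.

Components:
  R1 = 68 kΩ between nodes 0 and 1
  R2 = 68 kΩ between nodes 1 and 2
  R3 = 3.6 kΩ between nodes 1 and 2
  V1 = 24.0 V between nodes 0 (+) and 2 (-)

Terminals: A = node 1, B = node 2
Step 1 — V_th is the open-circuit voltage V_A - V_B (nothing connected across the terminals).
Nodal analysis, taking node 2 as the 0 V reference.
Source V1 fixes V_0 = 24 V.
KCL at each unknown node (sum of currents leaving = 0; resistances in Ω):
  Node 1: (V_1 - 24)/68000 + (V_1 - 0)/68000 + (V_1 - 0)/3600 = 0
Collecting terms: 0.0003072 × V_1 = 0.0003529  =>  V_1 = 1.149 V
V_th = V_1 - V_2 = 1.149 - 0 = 1.149 V
Step 2 — R_th: zero the source — replace V1 by a short circuit (node 2 merges into node 0) — and find the resistance seen between A (node 1) and B (node 0).
Reduce the network between node 1 (A) and node 0 (B) by series/parallel combination:
  Rp1 = R1 ‖ R2 ‖ R3 (parallel, all between nodes 0 and 1) = 1/(1/68000 + 1/68000 + 1/3600) = 3255 Ω
R_th = 3.255 kΩ

Final answer: V_th = 1.149 V, R_th = 3.255 kΩ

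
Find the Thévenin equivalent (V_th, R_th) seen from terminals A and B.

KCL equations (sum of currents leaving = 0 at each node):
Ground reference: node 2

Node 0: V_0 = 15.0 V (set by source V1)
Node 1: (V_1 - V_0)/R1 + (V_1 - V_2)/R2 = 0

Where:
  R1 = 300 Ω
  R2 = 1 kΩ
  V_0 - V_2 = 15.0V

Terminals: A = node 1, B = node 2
Step 1 — V_th is the open-circuit voltage V_A - V_B (nothing connected across the terminals).
Nodal analysis, taking node 2 as the 0 V reference.
Source V1 fixes V_0 = 15 V.
KCL at each unknown node (sum of currents leaving = 0; resistances in Ω):
  Node 1: (V_1 - 15)/300 + (V_1 - 0)/1000 = 0
Collecting terms: 0.004333 × V_1 = 0.05  =>  V_1 = 11.54 V
V_th = V_1 - V_2 = 11.54 - 0 = 11.54 V
Step 2 — R_th: zero the source — replace V1 by a short circuit (node 2 merges into node 0) — and find the resistance seen between A (node 1) and B (node 0).
Reduce the network between node 1 (A) and node 0 (B) by series/parallel combination:
  Rp1 = R1 ‖ R2 (parallel, both between nodes 0 and 1) = 1/(1/300 + 1/1000) = 230.8 Ω
R_th = 230.8 Ω

Final answer: V_th = 11.54 V, R_th = 230.8 Ω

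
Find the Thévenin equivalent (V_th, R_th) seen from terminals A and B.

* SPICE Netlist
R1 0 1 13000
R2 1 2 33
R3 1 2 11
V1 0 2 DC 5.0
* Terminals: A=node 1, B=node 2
Step 1 — V_th is the open-circuit voltage V_A - V_B (nothing connected across the terminals).
Nodal analysis, taking node 2 as the 0 V reference.
Source V1 fixes V_0 = 5 V.
KCL at each unknown node (sum of currents leaving = 0; resistances in Ω):
  Node 1: (V_1 - 5)/13000 + (V_1 - 0)/33 + (V_1 - 0)/11 = 0
Collecting terms: 0.1213 × V_1 = 0.0003846  =>  V_1 = 0.003171 V
V_th = V_1 - V_2 = 0.003171 - 0 = 0.003171 V
Step 2 — R_th: zero the source — replace V1 by a short circuit (node 2 merges into node 0) — and find the resistance seen between A (node 1) and B (node 0).
Reduce the network between node 1 (A) and node 0 (B) by series/parallel combination:
  Rp1 = R1 ‖ R2 ‖ R3 (parallel, all between nodes 0 and 1) = 1/(1/13000 + 1/33 + 1/11) = 8.245 Ω
R_th = 8.245 Ω

Final answer: V_th = 0.003171 V, R_th = 8.245 Ω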